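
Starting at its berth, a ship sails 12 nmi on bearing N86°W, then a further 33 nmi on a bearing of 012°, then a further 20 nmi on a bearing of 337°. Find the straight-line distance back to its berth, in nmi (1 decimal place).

Leg 1 (N86°W, 12 nmi): east 12 sin 274° = -11.97, north 12 cos 274° = 0.84
Leg 2 (012°, 33 nmi): east 33 sin 12° = 6.86, north 33 cos 12° = 32.28
Leg 3 (337°, 20 nmi): east 20 sin 337° = -7.81, north 20 cos 337° = 18.41
Net: -12.92 east, 51.53 north. Distance = √((-12.92)² + (51.53)²) = 53.122 nmi.

53.1 nmi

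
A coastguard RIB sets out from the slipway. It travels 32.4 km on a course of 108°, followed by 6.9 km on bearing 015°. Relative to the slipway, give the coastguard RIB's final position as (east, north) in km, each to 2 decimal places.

(32.60, -3.35)

Leg 1 (108°, 32.4 km): east 32.4 sin 108° = 30.81, north 32.4 cos 108° = -10.01
Leg 2 (015°, 6.9 km): east 6.9 sin 15° = 1.79, north 6.9 cos 15° = 6.66
Summing: 32.60 km east, -3.35 km north → (32.60, -3.35).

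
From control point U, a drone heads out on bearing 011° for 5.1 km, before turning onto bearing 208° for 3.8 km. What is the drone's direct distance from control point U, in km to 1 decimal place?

1.8 km

Leg 1 (011°, 5.1 km): east 5.1 sin 11° = 0.97, north 5.1 cos 11° = 5.01
Leg 2 (208°, 3.8 km): east 3.8 sin 208° = -1.78, north 3.8 cos 208° = -3.36
Net: -0.81 east, 1.65 north. Distance = √((-0.81)² + (1.65)²) = 1.839 km.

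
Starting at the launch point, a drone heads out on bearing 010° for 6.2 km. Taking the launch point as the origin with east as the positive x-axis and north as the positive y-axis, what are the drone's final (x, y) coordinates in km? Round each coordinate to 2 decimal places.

Leg 1 (010°, 6.2 km): east 6.2 sin 10° = 1.08, north 6.2 cos 10° = 6.11
Summing: 1.08 km east, 6.11 km north → (1.08, 6.11).

(1.08, 6.11)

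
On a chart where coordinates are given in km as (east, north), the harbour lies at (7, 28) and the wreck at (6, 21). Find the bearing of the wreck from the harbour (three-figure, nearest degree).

188°

Δeast = 6 − 7 = -1.00; Δnorth = 21 − 28 = -7.00.
Bearing = atan2(Δeast, Δnorth) mod 360° = 188.13° ≈ 188°.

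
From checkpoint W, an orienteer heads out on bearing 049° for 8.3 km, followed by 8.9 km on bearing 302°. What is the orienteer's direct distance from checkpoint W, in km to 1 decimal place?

10.2 km

Leg 1 (049°, 8.3 km): east 8.3 sin 49° = 6.26, north 8.3 cos 49° = 5.45
Leg 2 (302°, 8.9 km): east 8.9 sin 302° = -7.55, north 8.9 cos 302° = 4.72
Net: -1.28 east, 10.16 north. Distance = √((-1.28)² + (10.16)²) = 10.242 km.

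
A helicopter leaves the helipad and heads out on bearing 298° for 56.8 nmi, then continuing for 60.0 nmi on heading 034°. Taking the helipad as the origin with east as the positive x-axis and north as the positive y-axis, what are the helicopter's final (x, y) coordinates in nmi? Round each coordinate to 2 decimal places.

Leg 1 (298°, 56.8 nmi): east 56.8 sin 298° = -50.15, north 56.8 cos 298° = 26.67
Leg 2 (034°, 60.0 nmi): east 60.0 sin 34° = 33.55, north 60.0 cos 34° = 49.74
Summing: -16.60 nmi east, 76.41 nmi north → (-16.60, 76.41).

(-16.60, 76.41)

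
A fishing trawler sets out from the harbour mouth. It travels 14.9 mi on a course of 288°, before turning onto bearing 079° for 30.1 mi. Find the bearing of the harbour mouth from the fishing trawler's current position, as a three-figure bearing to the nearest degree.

236°

Leg 1 (288°, 14.9 mi): east 14.9 sin 288° = -14.17, north 14.9 cos 288° = 4.60
Leg 2 (079°, 30.1 mi): east 30.1 sin 79° = 29.55, north 30.1 cos 79° = 5.74
Net displacement: 15.38 east, 10.35 north. Direction back to start is (-15.38, -10.35): bearing = atan2(-15.38, -10.35) mod 360° = 236.06° ≈ 236°.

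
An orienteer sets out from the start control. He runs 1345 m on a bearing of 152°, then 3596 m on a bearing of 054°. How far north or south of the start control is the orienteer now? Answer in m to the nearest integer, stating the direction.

926 m north

Leg 1 (152°, 1345 m): east 1345 sin 152° = 631.44, north 1345 cos 152° = -1187.56
Leg 2 (054°, 3596 m): east 3596 sin 54° = 2909.23, north 3596 cos 54° = 2113.68
Net north component: 926.11 m.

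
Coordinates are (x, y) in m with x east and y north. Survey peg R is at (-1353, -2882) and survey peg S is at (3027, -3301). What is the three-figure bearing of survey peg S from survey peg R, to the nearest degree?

095°

Δeast = 3027 − -1353 = 4380.00; Δnorth = -3301 − -2882 = -419.00.
Bearing = atan2(Δeast, Δnorth) mod 360° = 95.46° ≈ 095°.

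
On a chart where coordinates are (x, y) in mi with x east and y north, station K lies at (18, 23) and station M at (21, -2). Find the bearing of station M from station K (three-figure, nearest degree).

173°

Δeast = 21 − 18 = 3.00; Δnorth = -2 − 23 = -25.00.
Bearing = atan2(Δeast, Δnorth) mod 360° = 173.16° ≈ 173°.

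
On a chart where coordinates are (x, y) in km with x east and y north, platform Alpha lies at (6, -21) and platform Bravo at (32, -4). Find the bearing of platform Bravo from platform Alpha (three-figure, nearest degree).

Δeast = 32 − 6 = 26.00; Δnorth = -4 − -21 = 17.00.
Bearing = atan2(Δeast, Δnorth) mod 360° = 56.82° ≈ 057°.

057°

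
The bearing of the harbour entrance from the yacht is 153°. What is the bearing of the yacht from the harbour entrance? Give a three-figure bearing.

Back-bearing = 153° + 180° = 333°.

333°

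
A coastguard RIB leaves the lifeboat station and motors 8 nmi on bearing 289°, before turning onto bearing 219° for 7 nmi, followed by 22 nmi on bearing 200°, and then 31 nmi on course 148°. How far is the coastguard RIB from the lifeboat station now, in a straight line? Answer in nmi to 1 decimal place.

49.9 nmi

Leg 1 (289°, 8 nmi): east 8 sin 289° = -7.56, north 8 cos 289° = 2.60
Leg 2 (219°, 7 nmi): east 7 sin 219° = -4.41, north 7 cos 219° = -5.44
Leg 3 (200°, 22 nmi): east 22 sin 200° = -7.52, north 22 cos 200° = -20.67
Leg 4 (148°, 31 nmi): east 31 sin 148° = 16.43, north 31 cos 148° = -26.29
Net: -3.07 east, -49.80 north. Distance = √((-3.07)² + (-49.80)²) = 49.893 nmi.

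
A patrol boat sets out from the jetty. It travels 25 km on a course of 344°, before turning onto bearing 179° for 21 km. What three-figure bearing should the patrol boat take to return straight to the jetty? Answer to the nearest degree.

Leg 1 (344°, 25 km): east 25 sin 344° = -6.89, north 25 cos 344° = 24.03
Leg 2 (179°, 21 km): east 21 sin 179° = 0.37, north 21 cos 179° = -21.00
Net displacement: -6.52 east, 3.03 north. Direction back to start is (6.52, -3.03): bearing = atan2(6.52, -3.03) mod 360° = 114.94° ≈ 115°.

115°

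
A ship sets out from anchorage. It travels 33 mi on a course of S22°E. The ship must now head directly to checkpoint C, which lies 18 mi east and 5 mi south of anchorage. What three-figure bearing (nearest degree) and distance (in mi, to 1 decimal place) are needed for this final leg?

Leg 1 (S22°E, 33 mi): east 33 sin 158° = 12.36, north 33 cos 158° = -30.60
Current position: (12.36, -30.60). Target: (18, -5). Remaining: Δeast = 5.64, Δnorth = 25.60.
Bearing = atan2(5.64, 25.60) mod 360° = 12.42°; distance = √((5.64)² + (25.60)²) = 26.211 mi.

012°, 26.2 mi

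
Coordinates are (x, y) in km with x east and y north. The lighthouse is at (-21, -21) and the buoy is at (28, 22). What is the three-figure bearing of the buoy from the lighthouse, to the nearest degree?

049°

Δeast = 28 − -21 = 49.00; Δnorth = 22 − -21 = 43.00.
Bearing = atan2(Δeast, Δnorth) mod 360° = 48.73° ≈ 049°.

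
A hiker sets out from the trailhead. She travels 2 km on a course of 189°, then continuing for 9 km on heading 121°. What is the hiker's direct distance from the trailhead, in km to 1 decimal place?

9.9 km

Leg 1 (189°, 2 km): east 2 sin 189° = -0.31, north 2 cos 189° = -1.98
Leg 2 (121°, 9 km): east 9 sin 121° = 7.71, north 9 cos 121° = -4.64
Net: 7.40 east, -6.61 north. Distance = √((7.40)² + (-6.61)²) = 9.924 km.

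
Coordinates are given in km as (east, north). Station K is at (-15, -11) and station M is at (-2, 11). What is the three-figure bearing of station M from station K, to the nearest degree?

031°

Δeast = -2 − -15 = 13.00; Δnorth = 11 − -11 = 22.00.
Bearing = atan2(Δeast, Δnorth) mod 360° = 30.58° ≈ 031°.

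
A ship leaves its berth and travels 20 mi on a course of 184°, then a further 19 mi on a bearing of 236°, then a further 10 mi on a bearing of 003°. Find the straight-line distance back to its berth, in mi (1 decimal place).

26.5 mi

Leg 1 (184°, 20 mi): east 20 sin 184° = -1.40, north 20 cos 184° = -19.95
Leg 2 (236°, 19 mi): east 19 sin 236° = -15.75, north 19 cos 236° = -10.62
Leg 3 (003°, 10 mi): east 10 sin 3° = 0.52, north 10 cos 3° = 9.99
Net: -16.62 east, -20.59 north. Distance = √((-16.62)² + (-20.59)²) = 26.463 mi.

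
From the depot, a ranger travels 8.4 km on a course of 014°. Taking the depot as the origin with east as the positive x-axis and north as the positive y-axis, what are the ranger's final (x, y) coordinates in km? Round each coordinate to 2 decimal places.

Leg 1 (014°, 8.4 km): east 8.4 sin 14° = 2.03, north 8.4 cos 14° = 8.15
Summing: 2.03 km east, 8.15 km north → (2.03, 8.15).

(2.03, 8.15)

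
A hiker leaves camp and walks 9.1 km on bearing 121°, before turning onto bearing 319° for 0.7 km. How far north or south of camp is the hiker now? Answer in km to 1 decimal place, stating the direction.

4.2 km south

Leg 1 (121°, 9.1 km): east 9.1 sin 121° = 7.80, north 9.1 cos 121° = -4.69
Leg 2 (319°, 0.7 km): east 0.7 sin 319° = -0.46, north 0.7 cos 319° = 0.53
Net north component: -4.16 km.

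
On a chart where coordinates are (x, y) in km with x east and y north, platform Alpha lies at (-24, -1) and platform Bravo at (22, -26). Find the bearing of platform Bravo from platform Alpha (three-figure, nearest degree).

Δeast = 22 − -24 = 46.00; Δnorth = -26 − -1 = -25.00.
Bearing = atan2(Δeast, Δnorth) mod 360° = 118.52° ≈ 119°.

119°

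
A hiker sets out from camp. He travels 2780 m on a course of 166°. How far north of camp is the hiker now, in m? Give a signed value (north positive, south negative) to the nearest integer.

Leg 1 (166°, 2780 m): east 2780 sin 166° = 672.54, north 2780 cos 166° = -2697.42
Net north component: -2697.42 m.

-2697 m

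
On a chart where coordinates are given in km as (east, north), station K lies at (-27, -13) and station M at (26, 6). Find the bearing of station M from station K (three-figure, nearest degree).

Δeast = 26 − -27 = 53.00; Δnorth = 6 − -13 = 19.00.
Bearing = atan2(Δeast, Δnorth) mod 360° = 70.28° ≈ 070°.

070°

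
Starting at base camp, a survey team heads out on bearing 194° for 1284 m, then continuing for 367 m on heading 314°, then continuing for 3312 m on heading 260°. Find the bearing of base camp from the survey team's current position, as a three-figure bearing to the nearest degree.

Leg 1 (194°, 1284 m): east 1284 sin 194° = -310.63, north 1284 cos 194° = -1245.86
Leg 2 (314°, 367 m): east 367 sin 314° = -264.00, north 367 cos 314° = 254.94
Leg 3 (260°, 3312 m): east 3312 sin 260° = -3261.68, north 3312 cos 260° = -575.12
Net displacement: -3836.31 east, -1566.04 north. Direction back to start is (3836.31, 1566.04): bearing = atan2(3836.31, 1566.04) mod 360° = 67.79° ≈ 068°.

068°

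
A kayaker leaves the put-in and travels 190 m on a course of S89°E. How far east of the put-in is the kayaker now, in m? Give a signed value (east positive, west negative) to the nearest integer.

Leg 1 (S89°E, 190 m): east 190 sin 91° = 189.97, north 190 cos 91° = -3.32
Net east component: 189.97 m.

190 m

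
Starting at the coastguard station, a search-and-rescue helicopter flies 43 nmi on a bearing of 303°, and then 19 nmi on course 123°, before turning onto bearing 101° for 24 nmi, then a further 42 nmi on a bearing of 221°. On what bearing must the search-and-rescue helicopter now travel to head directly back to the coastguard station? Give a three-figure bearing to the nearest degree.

Leg 1 (303°, 43 nmi): east 43 sin 303° = -36.06, north 43 cos 303° = 23.42
Leg 2 (123°, 19 nmi): east 19 sin 123° = 15.93, north 19 cos 123° = -10.35
Leg 3 (101°, 24 nmi): east 24 sin 101° = 23.56, north 24 cos 101° = -4.58
Leg 4 (221°, 42 nmi): east 42 sin 221° = -27.55, north 42 cos 221° = -31.70
Net displacement: -24.12 east, -23.21 north. Direction back to start is (24.12, 23.21): bearing = atan2(24.12, 23.21) mod 360° = 46.11° ≈ 046°.

046°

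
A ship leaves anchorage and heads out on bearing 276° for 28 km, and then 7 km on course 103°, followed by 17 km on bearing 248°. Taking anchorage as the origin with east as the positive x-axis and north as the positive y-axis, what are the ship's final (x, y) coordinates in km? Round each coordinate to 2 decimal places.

Leg 1 (276°, 28 km): east 28 sin 276° = -27.85, north 28 cos 276° = 2.93
Leg 2 (103°, 7 km): east 7 sin 103° = 6.82, north 7 cos 103° = -1.57
Leg 3 (248°, 17 km): east 17 sin 248° = -15.76, north 17 cos 248° = -6.37
Summing: -36.79 km east, -5.02 km north → (-36.79, -5.02).

(-36.79, -5.02)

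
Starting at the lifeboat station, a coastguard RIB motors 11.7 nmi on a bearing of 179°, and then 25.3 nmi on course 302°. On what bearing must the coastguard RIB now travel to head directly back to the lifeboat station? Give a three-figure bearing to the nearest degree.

Leg 1 (179°, 11.7 nmi): east 11.7 sin 179° = 0.20, north 11.7 cos 179° = -11.70
Leg 2 (302°, 25.3 nmi): east 25.3 sin 302° = -21.46, north 25.3 cos 302° = 13.41
Net displacement: -21.25 east, 1.71 north. Direction back to start is (21.25, -1.71): bearing = atan2(21.25, -1.71) mod 360° = 94.60° ≈ 095°.

095°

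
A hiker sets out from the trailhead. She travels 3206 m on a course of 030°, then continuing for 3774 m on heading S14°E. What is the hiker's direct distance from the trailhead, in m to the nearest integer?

Leg 1 (030°, 3206 m): east 3206 sin 30° = 1603.00, north 3206 cos 30° = 2776.48
Leg 2 (S14°E, 3774 m): east 3774 sin 166° = 913.01, north 3774 cos 166° = -3661.90
Net: 2516.01 east, -885.42 north. Distance = √((2516.01)² + (-885.42)²) = 2667.262 m.

2667 m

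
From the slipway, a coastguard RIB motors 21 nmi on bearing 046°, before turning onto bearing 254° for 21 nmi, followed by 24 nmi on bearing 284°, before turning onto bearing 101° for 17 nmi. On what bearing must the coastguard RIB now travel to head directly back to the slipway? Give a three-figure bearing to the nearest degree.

134°

Leg 1 (046°, 21 nmi): east 21 sin 46° = 15.11, north 21 cos 46° = 14.59
Leg 2 (254°, 21 nmi): east 21 sin 254° = -20.19, north 21 cos 254° = -5.79
Leg 3 (284°, 24 nmi): east 24 sin 284° = -23.29, north 24 cos 284° = 5.81
Leg 4 (101°, 17 nmi): east 17 sin 101° = 16.69, north 17 cos 101° = -3.24
Net displacement: -11.68 east, 11.36 north. Direction back to start is (11.68, -11.36): bearing = atan2(11.68, -11.36) mod 360° = 134.21° ≈ 134°.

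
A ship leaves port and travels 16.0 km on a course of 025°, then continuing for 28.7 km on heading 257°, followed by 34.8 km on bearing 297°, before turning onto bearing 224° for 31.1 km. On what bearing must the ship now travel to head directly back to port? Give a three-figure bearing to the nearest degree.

091°

Leg 1 (025°, 16.0 km): east 16.0 sin 25° = 6.76, north 16.0 cos 25° = 14.50
Leg 2 (257°, 28.7 km): east 28.7 sin 257° = -27.96, north 28.7 cos 257° = -6.46
Leg 3 (297°, 34.8 km): east 34.8 sin 297° = -31.01, north 34.8 cos 297° = 15.80
Leg 4 (224°, 31.1 km): east 31.1 sin 224° = -21.60, north 31.1 cos 224° = -22.37
Net displacement: -73.81 east, 1.47 north. Direction back to start is (73.81, -1.47): bearing = atan2(73.81, -1.47) mod 360° = 91.14° ≈ 091°.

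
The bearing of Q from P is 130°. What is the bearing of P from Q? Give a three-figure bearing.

Back-bearing = 130° + 180° = 310°.

310°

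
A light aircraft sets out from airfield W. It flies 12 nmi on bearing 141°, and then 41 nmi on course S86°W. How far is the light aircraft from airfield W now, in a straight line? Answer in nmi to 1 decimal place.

Leg 1 (141°, 12 nmi): east 12 sin 141° = 7.55, north 12 cos 141° = -9.33
Leg 2 (S86°W, 41 nmi): east 41 sin 266° = -40.90, north 41 cos 266° = -2.86
Net: -33.35 east, -12.19 north. Distance = √((-33.35)² + (-12.19)²) = 35.505 nmi.

35.5 nmi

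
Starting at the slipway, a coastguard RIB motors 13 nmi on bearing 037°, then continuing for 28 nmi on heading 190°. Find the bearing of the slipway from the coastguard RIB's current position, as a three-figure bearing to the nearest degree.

350°

Leg 1 (037°, 13 nmi): east 13 sin 37° = 7.82, north 13 cos 37° = 10.38
Leg 2 (190°, 28 nmi): east 28 sin 190° = -4.86, north 28 cos 190° = -27.57
Net displacement: 2.96 east, -17.19 north. Direction back to start is (-2.96, 17.19): bearing = atan2(-2.96, 17.19) mod 360° = 350.23° ≈ 350°.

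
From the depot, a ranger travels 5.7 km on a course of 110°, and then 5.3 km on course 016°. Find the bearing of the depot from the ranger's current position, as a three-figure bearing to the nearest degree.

245°

Leg 1 (110°, 5.7 km): east 5.7 sin 110° = 5.36, north 5.7 cos 110° = -1.95
Leg 2 (016°, 5.3 km): east 5.3 sin 16° = 1.46, north 5.3 cos 16° = 5.09
Net displacement: 6.82 east, 3.15 north. Direction back to start is (-6.82, -3.15): bearing = atan2(-6.82, -3.15) mod 360° = 245.23° ≈ 245°.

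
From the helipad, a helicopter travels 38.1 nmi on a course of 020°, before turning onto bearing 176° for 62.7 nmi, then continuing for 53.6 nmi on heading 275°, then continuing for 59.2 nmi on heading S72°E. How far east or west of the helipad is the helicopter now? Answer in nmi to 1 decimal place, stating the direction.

20.3 nmi east

Leg 1 (020°, 38.1 nmi): east 38.1 sin 20° = 13.03, north 38.1 cos 20° = 35.80
Leg 2 (176°, 62.7 nmi): east 62.7 sin 176° = 4.37, north 62.7 cos 176° = -62.55
Leg 3 (275°, 53.6 nmi): east 53.6 sin 275° = -53.40, north 53.6 cos 275° = 4.67
Leg 4 (S72°E, 59.2 nmi): east 59.2 sin 108° = 56.30, north 59.2 cos 108° = -18.29
Net east component: 20.31 nmi.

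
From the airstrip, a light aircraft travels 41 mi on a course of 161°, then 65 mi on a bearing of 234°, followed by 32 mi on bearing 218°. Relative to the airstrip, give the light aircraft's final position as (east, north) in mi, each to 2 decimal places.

Leg 1 (161°, 41 mi): east 41 sin 161° = 13.35, north 41 cos 161° = -38.77
Leg 2 (234°, 65 mi): east 65 sin 234° = -52.59, north 65 cos 234° = -38.21
Leg 3 (218°, 32 mi): east 32 sin 218° = -19.70, north 32 cos 218° = -25.22
Summing: -58.94 mi east, -102.19 mi north → (-58.94, -102.19).

(-58.94, -102.19)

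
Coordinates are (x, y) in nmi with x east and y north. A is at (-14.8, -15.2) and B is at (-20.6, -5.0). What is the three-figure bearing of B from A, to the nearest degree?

330°

Δeast = -20.6 − -14.8 = -5.80; Δnorth = -5.0 − -15.2 = 10.20.
Bearing = atan2(Δeast, Δnorth) mod 360° = 330.38° ≈ 330°.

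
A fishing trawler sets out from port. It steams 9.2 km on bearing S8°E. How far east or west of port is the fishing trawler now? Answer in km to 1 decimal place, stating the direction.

1.3 km east

Leg 1 (S8°E, 9.2 km): east 9.2 sin 172° = 1.28, north 9.2 cos 172° = -9.11
Net east component: 1.28 km.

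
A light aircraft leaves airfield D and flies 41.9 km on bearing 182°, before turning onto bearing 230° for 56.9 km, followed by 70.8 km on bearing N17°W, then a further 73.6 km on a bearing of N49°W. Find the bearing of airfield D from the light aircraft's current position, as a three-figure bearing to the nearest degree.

Leg 1 (182°, 41.9 km): east 41.9 sin 182° = -1.46, north 41.9 cos 182° = -41.87
Leg 2 (230°, 56.9 km): east 56.9 sin 230° = -43.59, north 56.9 cos 230° = -36.57
Leg 3 (N17°W, 70.8 km): east 70.8 sin 343° = -20.70, north 70.8 cos 343° = 67.71
Leg 4 (N49°W, 73.6 km): east 73.6 sin 311° = -55.55, north 73.6 cos 311° = 48.29
Net displacement: -121.30 east, 37.54 north. Direction back to start is (121.30, -37.54): bearing = atan2(121.30, -37.54) mod 360° = 107.20° ≈ 107°.

107°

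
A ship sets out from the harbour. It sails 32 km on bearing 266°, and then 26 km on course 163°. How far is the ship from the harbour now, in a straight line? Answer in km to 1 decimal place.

Leg 1 (266°, 32 km): east 32 sin 266° = -31.92, north 32 cos 266° = -2.23
Leg 2 (163°, 26 km): east 26 sin 163° = 7.60, north 26 cos 163° = -24.86
Net: -24.32 east, -27.10 north. Distance = √((-24.32)² + (-27.10)²) = 36.410 km.

36.4 km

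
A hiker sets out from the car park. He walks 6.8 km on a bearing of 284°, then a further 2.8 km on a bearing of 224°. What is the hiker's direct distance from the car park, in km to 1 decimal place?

8.6 km

Leg 1 (284°, 6.8 km): east 6.8 sin 284° = -6.60, north 6.8 cos 284° = 1.65
Leg 2 (224°, 2.8 km): east 2.8 sin 224° = -1.95, north 2.8 cos 224° = -2.01
Net: -8.54 east, -0.37 north. Distance = √((-8.54)² + (-0.37)²) = 8.551 km.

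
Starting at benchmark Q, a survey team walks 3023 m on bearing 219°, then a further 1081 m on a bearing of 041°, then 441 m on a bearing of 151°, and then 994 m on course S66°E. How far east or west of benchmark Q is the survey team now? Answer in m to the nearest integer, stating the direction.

Leg 1 (219°, 3023 m): east 3023 sin 219° = -1902.44, north 3023 cos 219° = -2349.31
Leg 2 (041°, 1081 m): east 1081 sin 41° = 709.20, north 1081 cos 41° = 815.84
Leg 3 (151°, 441 m): east 441 sin 151° = 213.80, north 441 cos 151° = -385.71
Leg 4 (S66°E, 994 m): east 994 sin 114° = 908.06, north 994 cos 114° = -404.30
Net east component: -71.37 m.

71 m west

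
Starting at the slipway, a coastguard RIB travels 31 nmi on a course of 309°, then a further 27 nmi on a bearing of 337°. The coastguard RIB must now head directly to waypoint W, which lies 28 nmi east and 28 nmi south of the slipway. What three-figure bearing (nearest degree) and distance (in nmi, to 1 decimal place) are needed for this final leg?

Leg 1 (309°, 31 nmi): east 31 sin 309° = -24.09, north 31 cos 309° = 19.51
Leg 2 (337°, 27 nmi): east 27 sin 337° = -10.55, north 27 cos 337° = 24.85
Current position: (-34.64, 44.36). Target: (28, -28). Remaining: Δeast = 62.64, Δnorth = -72.36.
Bearing = atan2(62.64, -72.36) mod 360° = 139.12°; distance = √((62.64)² + (-72.36)²) = 95.709 nmi.

139°, 95.7 nmi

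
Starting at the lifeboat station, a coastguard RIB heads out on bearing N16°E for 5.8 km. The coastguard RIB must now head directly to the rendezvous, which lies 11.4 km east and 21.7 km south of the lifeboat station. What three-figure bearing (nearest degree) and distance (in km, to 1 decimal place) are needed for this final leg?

Leg 1 (N16°E, 5.8 km): east 5.8 sin 16° = 1.60, north 5.8 cos 16° = 5.58
Current position: (1.60, 5.58). Target: (11.4, -21.7). Remaining: Δeast = 9.80, Δnorth = -27.28.
Bearing = atan2(9.80, -27.28) mod 360° = 160.23°; distance = √((9.80)² + (-27.28)²) = 28.983 km.

160°, 29.0 km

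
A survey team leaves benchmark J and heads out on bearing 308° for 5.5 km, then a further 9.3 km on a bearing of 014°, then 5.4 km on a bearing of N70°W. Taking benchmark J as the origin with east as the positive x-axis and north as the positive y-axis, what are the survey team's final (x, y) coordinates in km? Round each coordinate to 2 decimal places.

Leg 1 (308°, 5.5 km): east 5.5 sin 308° = -4.33, north 5.5 cos 308° = 3.39
Leg 2 (014°, 9.3 km): east 9.3 sin 14° = 2.25, north 9.3 cos 14° = 9.02
Leg 3 (N70°W, 5.4 km): east 5.4 sin 290° = -5.07, north 5.4 cos 290° = 1.85
Summing: -7.16 km east, 14.26 km north → (-7.16, 14.26).

(-7.16, 14.26)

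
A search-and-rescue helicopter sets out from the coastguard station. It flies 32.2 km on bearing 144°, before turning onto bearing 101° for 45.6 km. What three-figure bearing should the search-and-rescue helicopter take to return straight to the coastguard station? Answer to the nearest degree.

299°

Leg 1 (144°, 32.2 km): east 32.2 sin 144° = 18.93, north 32.2 cos 144° = -26.05
Leg 2 (101°, 45.6 km): east 45.6 sin 101° = 44.76, north 45.6 cos 101° = -8.70
Net displacement: 63.69 east, -34.75 north. Direction back to start is (-63.69, 34.75): bearing = atan2(-63.69, 34.75) mod 360° = 298.62° ≈ 299°.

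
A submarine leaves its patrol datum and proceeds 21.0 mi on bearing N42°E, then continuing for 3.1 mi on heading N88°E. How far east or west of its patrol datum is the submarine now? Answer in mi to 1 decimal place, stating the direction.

17.1 mi east

Leg 1 (N42°E, 21.0 mi): east 21.0 sin 42° = 14.05, north 21.0 cos 42° = 15.61
Leg 2 (N88°E, 3.1 mi): east 3.1 sin 88° = 3.10, north 3.1 cos 88° = 0.11
Net east component: 17.15 mi.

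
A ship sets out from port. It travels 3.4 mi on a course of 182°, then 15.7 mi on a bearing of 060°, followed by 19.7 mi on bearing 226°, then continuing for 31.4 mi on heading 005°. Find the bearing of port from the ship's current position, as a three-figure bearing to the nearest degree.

Leg 1 (182°, 3.4 mi): east 3.4 sin 182° = -0.12, north 3.4 cos 182° = -3.40
Leg 2 (060°, 15.7 mi): east 15.7 sin 60° = 13.60, north 15.7 cos 60° = 7.85
Leg 3 (226°, 19.7 mi): east 19.7 sin 226° = -14.17, north 19.7 cos 226° = -13.68
Leg 4 (005°, 31.4 mi): east 31.4 sin 5° = 2.74, north 31.4 cos 5° = 31.28
Net displacement: 2.04 east, 22.05 north. Direction back to start is (-2.04, -22.05): bearing = atan2(-2.04, -22.05) mod 360° = 185.30° ≈ 185°.

185°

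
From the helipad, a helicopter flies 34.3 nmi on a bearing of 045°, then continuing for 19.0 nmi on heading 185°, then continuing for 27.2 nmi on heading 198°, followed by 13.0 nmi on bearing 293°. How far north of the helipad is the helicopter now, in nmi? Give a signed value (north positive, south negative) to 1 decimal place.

Leg 1 (045°, 34.3 nmi): east 34.3 sin 45° = 24.25, north 34.3 cos 45° = 24.25
Leg 2 (185°, 19.0 nmi): east 19.0 sin 185° = -1.66, north 19.0 cos 185° = -18.93
Leg 3 (198°, 27.2 nmi): east 27.2 sin 198° = -8.41, north 27.2 cos 198° = -25.87
Leg 4 (293°, 13.0 nmi): east 13.0 sin 293° = -11.97, north 13.0 cos 293° = 5.08
Net north component: -15.46 nmi.

-15.5 nmi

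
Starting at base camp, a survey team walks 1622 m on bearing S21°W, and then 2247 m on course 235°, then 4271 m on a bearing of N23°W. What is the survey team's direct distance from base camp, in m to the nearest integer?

Leg 1 (S21°W, 1622 m): east 1622 sin 201° = -581.27, north 1622 cos 201° = -1514.27
Leg 2 (235°, 2247 m): east 2247 sin 235° = -1840.63, north 2247 cos 235° = -1288.83
Leg 3 (N23°W, 4271 m): east 4271 sin 337° = -1668.81, north 4271 cos 337° = 3931.48
Net: -4090.72 east, 1128.38 north. Distance = √((-4090.72)² + (1128.38)²) = 4243.494 m.

4243 m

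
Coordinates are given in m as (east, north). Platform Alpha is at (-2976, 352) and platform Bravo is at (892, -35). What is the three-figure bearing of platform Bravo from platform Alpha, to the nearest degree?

Δeast = 892 − -2976 = 3868.00; Δnorth = -35 − 352 = -387.00.
Bearing = atan2(Δeast, Δnorth) mod 360° = 95.71° ≈ 096°.

096°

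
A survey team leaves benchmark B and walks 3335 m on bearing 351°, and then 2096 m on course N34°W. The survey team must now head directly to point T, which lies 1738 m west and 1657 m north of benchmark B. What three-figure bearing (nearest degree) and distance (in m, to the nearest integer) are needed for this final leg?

181°, 3375 m

Leg 1 (351°, 3335 m): east 3335 sin 351° = -521.71, north 3335 cos 351° = 3293.94
Leg 2 (N34°W, 2096 m): east 2096 sin 326° = -1172.07, north 2096 cos 326° = 1737.66
Current position: (-1693.78, 5031.60). Target: (-1738, 1657). Remaining: Δeast = -44.22, Δnorth = -3374.60.
Bearing = atan2(-44.22, -3374.60) mod 360° = 180.75°; distance = √((-44.22)² + (-3374.60)²) = 3374.893 m.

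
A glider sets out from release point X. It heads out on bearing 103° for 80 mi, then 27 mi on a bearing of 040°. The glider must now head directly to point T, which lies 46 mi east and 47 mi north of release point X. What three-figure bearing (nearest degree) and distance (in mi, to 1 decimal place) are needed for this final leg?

312°, 66.3 mi

Leg 1 (103°, 80 mi): east 80 sin 103° = 77.95, north 80 cos 103° = -18.00
Leg 2 (040°, 27 mi): east 27 sin 40° = 17.36, north 27 cos 40° = 20.68
Current position: (95.30, 2.69). Target: (46, 47). Remaining: Δeast = -49.30, Δnorth = 44.31.
Bearing = atan2(-49.30, 44.31) mod 360° = 311.95°; distance = √((-49.30)² + (44.31)²) = 66.292 mi.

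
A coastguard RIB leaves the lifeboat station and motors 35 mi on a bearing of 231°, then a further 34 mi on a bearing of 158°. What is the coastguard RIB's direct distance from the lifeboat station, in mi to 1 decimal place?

Leg 1 (231°, 35 mi): east 35 sin 231° = -27.20, north 35 cos 231° = -22.03
Leg 2 (158°, 34 mi): east 34 sin 158° = 12.74, north 34 cos 158° = -31.52
Net: -14.46 east, -53.55 north. Distance = √((-14.46)² + (-53.55)²) = 55.469 mi.

55.5 mi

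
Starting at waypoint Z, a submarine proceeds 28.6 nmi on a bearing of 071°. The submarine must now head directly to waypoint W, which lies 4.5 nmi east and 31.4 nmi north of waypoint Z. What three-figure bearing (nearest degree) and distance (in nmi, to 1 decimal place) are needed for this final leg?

314°, 31.6 nmi

Leg 1 (071°, 28.6 nmi): east 28.6 sin 71° = 27.04, north 28.6 cos 71° = 9.31
Current position: (27.04, 9.31). Target: (4.5, 31.4). Remaining: Δeast = -22.54, Δnorth = 22.09.
Bearing = atan2(-22.54, 22.09) mod 360° = 314.42°; distance = √((-22.54)² + (22.09)²) = 31.560 nmi.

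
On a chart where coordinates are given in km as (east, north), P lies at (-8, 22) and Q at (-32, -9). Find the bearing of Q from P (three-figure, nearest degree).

218°

Δeast = -32 − -8 = -24.00; Δnorth = -9 − 22 = -31.00.
Bearing = atan2(Δeast, Δnorth) mod 360° = 217.75° ≈ 218°.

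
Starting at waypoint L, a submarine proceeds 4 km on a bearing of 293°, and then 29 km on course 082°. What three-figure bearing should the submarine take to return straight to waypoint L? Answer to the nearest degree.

257°

Leg 1 (293°, 4 km): east 4 sin 293° = -3.68, north 4 cos 293° = 1.56
Leg 2 (082°, 29 km): east 29 sin 82° = 28.72, north 29 cos 82° = 4.04
Net displacement: 25.04 east, 5.60 north. Direction back to start is (-25.04, -5.60): bearing = atan2(-25.04, -5.60) mod 360° = 257.39° ≈ 257°.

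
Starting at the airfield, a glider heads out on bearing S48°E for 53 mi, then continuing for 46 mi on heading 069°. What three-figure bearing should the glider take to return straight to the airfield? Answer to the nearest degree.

Leg 1 (S48°E, 53 mi): east 53 sin 132° = 39.39, north 53 cos 132° = -35.46
Leg 2 (069°, 46 mi): east 46 sin 69° = 42.94, north 46 cos 69° = 16.48
Net displacement: 82.33 east, -18.98 north. Direction back to start is (-82.33, 18.98): bearing = atan2(-82.33, 18.98) mod 360° = 282.98° ≈ 283°.

283°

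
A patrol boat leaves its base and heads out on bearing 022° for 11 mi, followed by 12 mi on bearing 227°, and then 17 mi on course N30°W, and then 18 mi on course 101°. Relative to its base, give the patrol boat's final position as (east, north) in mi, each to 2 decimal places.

Leg 1 (022°, 11 mi): east 11 sin 22° = 4.12, north 11 cos 22° = 10.20
Leg 2 (227°, 12 mi): east 12 sin 227° = -8.78, north 12 cos 227° = -8.18
Leg 3 (N30°W, 17 mi): east 17 sin 330° = -8.50, north 17 cos 330° = 14.72
Leg 4 (101°, 18 mi): east 18 sin 101° = 17.67, north 18 cos 101° = -3.43
Summing: 4.51 mi east, 13.30 mi north → (4.51, 13.30).

(4.51, 13.30)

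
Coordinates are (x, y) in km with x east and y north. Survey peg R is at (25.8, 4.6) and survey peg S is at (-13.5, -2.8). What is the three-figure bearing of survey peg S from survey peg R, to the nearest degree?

259°

Δeast = -13.5 − 25.8 = -39.30; Δnorth = -2.8 − 4.6 = -7.40.
Bearing = atan2(Δeast, Δnorth) mod 360° = 259.34° ≈ 259°.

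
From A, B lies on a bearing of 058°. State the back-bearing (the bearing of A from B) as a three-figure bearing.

Back-bearing = 058° + 180° = 238°.

238°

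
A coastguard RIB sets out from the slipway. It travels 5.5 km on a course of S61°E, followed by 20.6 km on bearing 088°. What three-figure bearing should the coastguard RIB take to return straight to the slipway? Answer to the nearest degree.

Leg 1 (S61°E, 5.5 km): east 5.5 sin 119° = 4.81, north 5.5 cos 119° = -2.67
Leg 2 (088°, 20.6 km): east 20.6 sin 88° = 20.59, north 20.6 cos 88° = 0.72
Net displacement: 25.40 east, -1.95 north. Direction back to start is (-25.40, 1.95): bearing = atan2(-25.40, 1.95) mod 360° = 274.38° ≈ 274°.

274°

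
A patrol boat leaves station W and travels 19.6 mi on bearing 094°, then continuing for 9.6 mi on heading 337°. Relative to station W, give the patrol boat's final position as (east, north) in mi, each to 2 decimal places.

Leg 1 (094°, 19.6 mi): east 19.6 sin 94° = 19.55, north 19.6 cos 94° = -1.37
Leg 2 (337°, 9.6 mi): east 9.6 sin 337° = -3.75, north 9.6 cos 337° = 8.84
Summing: 15.80 mi east, 7.47 mi north → (15.80, 7.47).

(15.80, 7.47)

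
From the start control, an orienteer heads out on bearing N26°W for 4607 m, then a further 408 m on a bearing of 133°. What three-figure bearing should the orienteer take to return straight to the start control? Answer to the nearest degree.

Leg 1 (N26°W, 4607 m): east 4607 sin 334° = -2019.58, north 4607 cos 334° = 4140.74
Leg 2 (133°, 408 m): east 408 sin 133° = 298.39, north 408 cos 133° = -278.26
Net displacement: -1721.18 east, 3862.49 north. Direction back to start is (1721.18, -3862.49): bearing = atan2(1721.18, -3862.49) mod 360° = 155.98° ≈ 156°.

156°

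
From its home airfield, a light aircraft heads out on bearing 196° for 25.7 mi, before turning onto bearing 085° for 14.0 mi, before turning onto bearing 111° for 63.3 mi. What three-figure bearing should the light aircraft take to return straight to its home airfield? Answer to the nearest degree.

Leg 1 (196°, 25.7 mi): east 25.7 sin 196° = -7.08, north 25.7 cos 196° = -24.70
Leg 2 (085°, 14.0 mi): east 14.0 sin 85° = 13.95, north 14.0 cos 85° = 1.22
Leg 3 (111°, 63.3 mi): east 63.3 sin 111° = 59.10, north 63.3 cos 111° = -22.68
Net displacement: 65.96 east, -46.17 north. Direction back to start is (-65.96, 46.17): bearing = atan2(-65.96, 46.17) mod 360° = 304.99° ≈ 305°.

305°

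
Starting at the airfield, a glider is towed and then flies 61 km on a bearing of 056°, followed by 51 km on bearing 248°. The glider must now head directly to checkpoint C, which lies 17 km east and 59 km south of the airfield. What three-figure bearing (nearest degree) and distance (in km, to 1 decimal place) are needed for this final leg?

170°, 75.3 km

Leg 1 (056°, 61 km): east 61 sin 56° = 50.57, north 61 cos 56° = 34.11
Leg 2 (248°, 51 km): east 51 sin 248° = -47.29, north 51 cos 248° = -19.10
Current position: (3.28, 15.01). Target: (17, -59). Remaining: Δeast = 13.72, Δnorth = -74.01.
Bearing = atan2(13.72, -74.01) mod 360° = 169.50°; distance = √((13.72)² + (-74.01)²) = 75.266 km.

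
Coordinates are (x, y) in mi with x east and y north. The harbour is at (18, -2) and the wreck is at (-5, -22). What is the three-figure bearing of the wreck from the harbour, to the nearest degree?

Δeast = -5 − 18 = -23.00; Δnorth = -22 − -2 = -20.00.
Bearing = atan2(Δeast, Δnorth) mod 360° = 228.99° ≈ 229°.

229°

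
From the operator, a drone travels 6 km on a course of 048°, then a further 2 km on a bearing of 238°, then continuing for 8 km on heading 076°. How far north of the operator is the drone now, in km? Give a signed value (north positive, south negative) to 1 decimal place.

Leg 1 (048°, 6 km): east 6 sin 48° = 4.46, north 6 cos 48° = 4.01
Leg 2 (238°, 2 km): east 2 sin 238° = -1.70, north 2 cos 238° = -1.06
Leg 3 (076°, 8 km): east 8 sin 76° = 7.76, north 8 cos 76° = 1.94
Net north component: 4.89 km.

4.9 km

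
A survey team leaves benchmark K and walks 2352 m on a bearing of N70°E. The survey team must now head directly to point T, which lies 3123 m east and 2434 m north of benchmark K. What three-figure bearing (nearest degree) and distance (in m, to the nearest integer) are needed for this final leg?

029°, 1868 m

Leg 1 (N70°E, 2352 m): east 2352 sin 70° = 2210.16, north 2352 cos 70° = 804.43
Current position: (2210.16, 804.43). Target: (3123, 2434). Remaining: Δeast = 912.84, Δnorth = 1629.57.
Bearing = atan2(912.84, 1629.57) mod 360° = 29.26°; distance = √((912.84)² + (1629.57)²) = 1867.827 m.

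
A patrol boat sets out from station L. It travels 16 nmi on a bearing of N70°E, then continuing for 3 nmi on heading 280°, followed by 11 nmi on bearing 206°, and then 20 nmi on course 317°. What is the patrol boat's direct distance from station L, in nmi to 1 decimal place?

Leg 1 (N70°E, 16 nmi): east 16 sin 70° = 15.04, north 16 cos 70° = 5.47
Leg 2 (280°, 3 nmi): east 3 sin 280° = -2.95, north 3 cos 280° = 0.52
Leg 3 (206°, 11 nmi): east 11 sin 206° = -4.82, north 11 cos 206° = -9.89
Leg 4 (317°, 20 nmi): east 20 sin 317° = -13.64, north 20 cos 317° = 14.63
Net: -6.38 east, 10.73 north. Distance = √((-6.38)² + (10.73)²) = 12.487 nmi.

12.5 nmi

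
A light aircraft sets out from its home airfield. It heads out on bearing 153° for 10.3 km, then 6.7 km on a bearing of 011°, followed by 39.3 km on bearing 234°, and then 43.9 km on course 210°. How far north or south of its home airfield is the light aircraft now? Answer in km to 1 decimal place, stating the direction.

63.7 km south

Leg 1 (153°, 10.3 km): east 10.3 sin 153° = 4.68, north 10.3 cos 153° = -9.18
Leg 2 (011°, 6.7 km): east 6.7 sin 11° = 1.28, north 6.7 cos 11° = 6.58
Leg 3 (234°, 39.3 km): east 39.3 sin 234° = -31.79, north 39.3 cos 234° = -23.10
Leg 4 (210°, 43.9 km): east 43.9 sin 210° = -21.95, north 43.9 cos 210° = -38.02
Net north component: -63.72 km.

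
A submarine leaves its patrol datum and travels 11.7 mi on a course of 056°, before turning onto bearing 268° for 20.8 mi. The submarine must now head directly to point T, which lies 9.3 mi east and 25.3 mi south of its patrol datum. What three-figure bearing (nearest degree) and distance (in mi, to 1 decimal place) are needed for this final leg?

Leg 1 (056°, 11.7 mi): east 11.7 sin 56° = 9.70, north 11.7 cos 56° = 6.54
Leg 2 (268°, 20.8 mi): east 20.8 sin 268° = -20.79, north 20.8 cos 268° = -0.73
Current position: (-11.09, 5.82). Target: (9.3, -25.3). Remaining: Δeast = 20.39, Δnorth = -31.12.
Bearing = atan2(20.39, -31.12) mod 360° = 146.77°; distance = √((20.39)² + (-31.12)²) = 37.201 mi.

147°, 37.2 mi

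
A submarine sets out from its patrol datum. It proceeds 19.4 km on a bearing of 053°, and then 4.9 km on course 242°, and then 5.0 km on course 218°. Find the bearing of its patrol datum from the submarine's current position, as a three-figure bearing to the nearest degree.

Leg 1 (053°, 19.4 km): east 19.4 sin 53° = 15.49, north 19.4 cos 53° = 11.68
Leg 2 (242°, 4.9 km): east 4.9 sin 242° = -4.33, north 4.9 cos 242° = -2.30
Leg 3 (218°, 5.0 km): east 5.0 sin 218° = -3.08, north 5.0 cos 218° = -3.94
Net displacement: 8.09 east, 5.43 north. Direction back to start is (-8.09, -5.43): bearing = atan2(-8.09, -5.43) mod 360° = 236.10° ≈ 236°.

236°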